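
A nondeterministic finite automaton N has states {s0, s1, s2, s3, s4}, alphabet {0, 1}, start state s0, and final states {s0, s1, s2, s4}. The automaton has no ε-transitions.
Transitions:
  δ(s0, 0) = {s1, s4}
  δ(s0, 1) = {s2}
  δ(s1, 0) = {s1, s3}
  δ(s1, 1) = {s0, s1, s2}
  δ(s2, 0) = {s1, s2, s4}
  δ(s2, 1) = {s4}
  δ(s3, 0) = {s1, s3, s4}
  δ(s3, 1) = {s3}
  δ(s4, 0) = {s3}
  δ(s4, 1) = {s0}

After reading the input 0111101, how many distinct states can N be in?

5

Start: {s0}
read 0: {s1, s4}
read 1: {s0, s1, s2}
read 1: {s0, s1, s2, s4}
read 1: {s0, s1, s2, s4}
read 1: {s0, s1, s2, s4}
read 0: {s1, s2, s3, s4}
read 1: {s0, s1, s2, s3, s4}
Final reachable set {s0, s1, s2, s3, s4} has 5 states.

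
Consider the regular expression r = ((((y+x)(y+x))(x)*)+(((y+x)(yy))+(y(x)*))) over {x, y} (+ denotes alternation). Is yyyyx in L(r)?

no

Neither (((y+x)(y+x))(x)*) nor (((y+x)(yy))+(y(x)*)) matches yyyyx.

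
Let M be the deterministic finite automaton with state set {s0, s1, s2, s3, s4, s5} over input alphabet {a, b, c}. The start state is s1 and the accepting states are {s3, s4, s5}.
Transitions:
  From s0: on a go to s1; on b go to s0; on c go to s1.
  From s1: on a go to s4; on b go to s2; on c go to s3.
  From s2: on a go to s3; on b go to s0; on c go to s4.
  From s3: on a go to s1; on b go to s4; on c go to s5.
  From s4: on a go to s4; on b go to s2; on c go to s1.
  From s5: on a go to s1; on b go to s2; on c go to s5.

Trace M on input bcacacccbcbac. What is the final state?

s5

s1 --b--> s2
s2 --c--> s4
s4 --a--> s4
s4 --c--> s1
s1 --a--> s4
s4 --c--> s1
s1 --c--> s3
s3 --c--> s5
s5 --b--> s2
s2 --c--> s4
s4 --b--> s2
s2 --a--> s3
s3 --c--> s5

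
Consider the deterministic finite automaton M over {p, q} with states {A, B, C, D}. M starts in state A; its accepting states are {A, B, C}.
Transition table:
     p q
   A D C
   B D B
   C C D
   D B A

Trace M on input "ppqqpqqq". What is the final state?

D

A --p--> D
D --p--> B
B --q--> B
B --q--> B
B --p--> D
D --q--> A
A --q--> C
C --q--> D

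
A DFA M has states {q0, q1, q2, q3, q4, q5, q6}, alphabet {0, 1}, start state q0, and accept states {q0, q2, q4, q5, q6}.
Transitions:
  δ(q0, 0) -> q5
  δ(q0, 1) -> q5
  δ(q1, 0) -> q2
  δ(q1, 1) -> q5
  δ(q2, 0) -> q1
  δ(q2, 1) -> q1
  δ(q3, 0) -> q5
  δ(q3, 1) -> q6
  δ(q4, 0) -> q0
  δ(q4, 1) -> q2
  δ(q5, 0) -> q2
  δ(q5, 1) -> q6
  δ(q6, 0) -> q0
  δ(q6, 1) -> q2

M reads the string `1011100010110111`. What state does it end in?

q0 --1--> q5
q5 --0--> q2
q2 --1--> q1
q1 --1--> q5
q5 --1--> q6
q6 --0--> q0
q0 --0--> q5
q5 --0--> q2
q2 --1--> q1
q1 --0--> q2
q2 --1--> q1
q1 --1--> q5
q5 --0--> q2
q2 --1--> q1
q1 --1--> q5
q5 --1--> q6

q6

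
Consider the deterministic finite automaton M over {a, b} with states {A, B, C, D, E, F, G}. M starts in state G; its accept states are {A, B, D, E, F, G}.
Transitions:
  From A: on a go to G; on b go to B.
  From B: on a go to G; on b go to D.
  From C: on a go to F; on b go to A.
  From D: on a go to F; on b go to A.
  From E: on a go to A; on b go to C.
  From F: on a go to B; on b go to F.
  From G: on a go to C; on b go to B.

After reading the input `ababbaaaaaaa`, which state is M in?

G --a--> C
C --b--> A
A --a--> G
G --b--> B
B --b--> D
D --a--> F
F --a--> B
B --a--> G
G --a--> C
C --a--> F
F --a--> B
B --a--> G

G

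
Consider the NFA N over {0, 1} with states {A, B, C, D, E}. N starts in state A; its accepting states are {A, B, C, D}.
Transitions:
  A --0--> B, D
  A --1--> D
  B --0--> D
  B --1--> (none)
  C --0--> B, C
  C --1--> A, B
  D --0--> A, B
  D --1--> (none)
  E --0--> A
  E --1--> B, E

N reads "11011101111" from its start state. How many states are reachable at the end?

0

Start: {A}
read 1: {D}
read 1: {}
The reachable set is empty and stays empty for the remaining 9 symbols.
Final reachable set {} has 0 states.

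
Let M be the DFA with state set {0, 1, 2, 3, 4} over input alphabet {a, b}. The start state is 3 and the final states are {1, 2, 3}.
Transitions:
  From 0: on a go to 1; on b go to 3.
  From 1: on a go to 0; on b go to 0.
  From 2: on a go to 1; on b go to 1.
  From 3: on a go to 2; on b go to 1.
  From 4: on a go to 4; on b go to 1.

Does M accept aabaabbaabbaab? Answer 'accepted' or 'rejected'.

rejected

3 --a--> 2
2 --a--> 1
1 --b--> 0
0 --a--> 1
1 --a--> 0
0 --b--> 3
3 --b--> 1
1 --a--> 0
0 --a--> 1
1 --b--> 0
0 --b--> 3
3 --a--> 2
2 --a--> 1
1 --b--> 0
End in state 0, which is not an accepting state.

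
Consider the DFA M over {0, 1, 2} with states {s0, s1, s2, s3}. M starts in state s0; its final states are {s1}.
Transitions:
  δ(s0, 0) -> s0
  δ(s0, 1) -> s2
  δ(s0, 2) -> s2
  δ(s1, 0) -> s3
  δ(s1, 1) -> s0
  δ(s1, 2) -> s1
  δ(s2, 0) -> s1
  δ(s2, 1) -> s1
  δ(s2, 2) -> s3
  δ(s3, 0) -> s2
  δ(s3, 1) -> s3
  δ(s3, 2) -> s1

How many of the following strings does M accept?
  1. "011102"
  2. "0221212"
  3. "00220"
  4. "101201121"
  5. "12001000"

"011102": rejected
"0221212": rejected
"00220": rejected
"101201121": rejected
"12001000": rejected

0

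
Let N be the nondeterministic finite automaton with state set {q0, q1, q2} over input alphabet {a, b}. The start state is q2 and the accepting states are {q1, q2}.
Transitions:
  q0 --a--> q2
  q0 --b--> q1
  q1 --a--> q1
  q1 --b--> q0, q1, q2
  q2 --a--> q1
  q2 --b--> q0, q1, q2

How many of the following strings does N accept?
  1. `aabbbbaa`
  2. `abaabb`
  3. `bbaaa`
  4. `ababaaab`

4

`aabbbbaa`: accepted
`abaabb`: accepted
`bbaaa`: accepted
`ababaaab`: accepted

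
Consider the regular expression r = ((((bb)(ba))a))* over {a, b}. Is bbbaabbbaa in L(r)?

Split into 2 pieces bbbaa · bbbaa; each matches (((bb)(ba))a).

yes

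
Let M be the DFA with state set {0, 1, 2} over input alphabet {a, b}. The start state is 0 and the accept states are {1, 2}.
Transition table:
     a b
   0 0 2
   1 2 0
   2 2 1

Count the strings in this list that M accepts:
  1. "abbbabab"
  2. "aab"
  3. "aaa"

"abbbabab": accepted
"aab": accepted
"aaa": rejected

2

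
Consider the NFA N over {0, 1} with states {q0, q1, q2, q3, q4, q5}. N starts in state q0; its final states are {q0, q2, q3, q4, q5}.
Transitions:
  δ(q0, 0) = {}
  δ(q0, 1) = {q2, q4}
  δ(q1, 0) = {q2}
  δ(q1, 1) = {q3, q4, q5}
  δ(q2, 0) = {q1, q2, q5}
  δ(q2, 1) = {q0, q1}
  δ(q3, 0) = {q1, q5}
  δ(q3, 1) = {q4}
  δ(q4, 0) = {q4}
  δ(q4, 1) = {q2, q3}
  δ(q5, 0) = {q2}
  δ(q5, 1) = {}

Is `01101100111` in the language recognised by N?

Start: {q0}
read 0: {}
The reachable set is empty and stays empty for the remaining 10 symbols.
Reachable ∩ accepting = {} — empty.

rejected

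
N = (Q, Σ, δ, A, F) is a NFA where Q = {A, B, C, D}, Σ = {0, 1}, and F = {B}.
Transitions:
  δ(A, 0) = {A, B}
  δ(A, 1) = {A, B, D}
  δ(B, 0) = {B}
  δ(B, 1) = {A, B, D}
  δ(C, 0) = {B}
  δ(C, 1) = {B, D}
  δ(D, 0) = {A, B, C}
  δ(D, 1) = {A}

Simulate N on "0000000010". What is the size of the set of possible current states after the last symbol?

Start: {A}
read 0: {A, B}
read 0: {A, B}
read 0: {A, B}
read 0: {A, B}
read 0: {A, B}
read 0: {A, B}
read 0: {A, B}
read 0: {A, B}
read 1: {A, B, D}
read 0: {A, B, C}
Final reachable set {A, B, C} has 3 states.

3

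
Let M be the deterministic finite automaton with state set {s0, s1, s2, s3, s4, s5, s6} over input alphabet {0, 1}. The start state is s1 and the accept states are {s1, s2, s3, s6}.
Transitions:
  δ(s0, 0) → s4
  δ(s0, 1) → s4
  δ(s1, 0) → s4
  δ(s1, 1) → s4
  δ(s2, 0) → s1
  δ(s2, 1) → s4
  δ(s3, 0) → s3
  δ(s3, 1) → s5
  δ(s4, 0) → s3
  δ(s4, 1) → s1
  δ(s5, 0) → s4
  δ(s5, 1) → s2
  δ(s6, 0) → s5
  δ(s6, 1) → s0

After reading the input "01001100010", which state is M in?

s1 --0--> s4
s4 --1--> s1
s1 --0--> s4
s4 --0--> s3
s3 --1--> s5
s5 --1--> s2
s2 --0--> s1
s1 --0--> s4
s4 --0--> s3
s3 --1--> s5
s5 --0--> s4

s4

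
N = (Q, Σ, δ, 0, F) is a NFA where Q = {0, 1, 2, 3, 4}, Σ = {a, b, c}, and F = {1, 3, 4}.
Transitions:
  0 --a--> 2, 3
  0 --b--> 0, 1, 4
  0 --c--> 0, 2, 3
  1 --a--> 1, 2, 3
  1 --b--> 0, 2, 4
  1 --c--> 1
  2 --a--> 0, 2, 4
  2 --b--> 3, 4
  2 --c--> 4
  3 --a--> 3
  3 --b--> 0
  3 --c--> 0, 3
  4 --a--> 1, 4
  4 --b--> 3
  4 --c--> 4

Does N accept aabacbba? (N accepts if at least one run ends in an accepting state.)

accepted

Start: {0}
read a: {2, 3}
read a: {0, 2, 3, 4}
read b: {0, 1, 3, 4}
read a: {1, 2, 3, 4}
read c: {0, 1, 3, 4}
read b: {0, 1, 2, 3, 4}
read b: {0, 1, 2, 3, 4}
read a: {0, 1, 2, 3, 4}
Reachable ∩ accepting = {1, 3, 4} — nonempty.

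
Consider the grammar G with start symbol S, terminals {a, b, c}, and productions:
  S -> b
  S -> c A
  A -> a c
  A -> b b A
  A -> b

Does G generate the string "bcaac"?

no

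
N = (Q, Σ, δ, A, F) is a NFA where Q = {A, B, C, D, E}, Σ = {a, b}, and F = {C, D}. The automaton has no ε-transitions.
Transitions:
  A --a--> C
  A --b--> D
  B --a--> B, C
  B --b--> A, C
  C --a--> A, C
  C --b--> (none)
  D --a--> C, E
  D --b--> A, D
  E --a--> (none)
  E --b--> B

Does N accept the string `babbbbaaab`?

accepted

Start: {A}
read b: {D}
read a: {C, E}
read b: {B}
read b: {A, C}
read b: {D}
read b: {A, D}
read a: {C, E}
read a: {A, C}
read a: {A, C}
read b: {D}
Reachable ∩ accepting = {D} — nonempty.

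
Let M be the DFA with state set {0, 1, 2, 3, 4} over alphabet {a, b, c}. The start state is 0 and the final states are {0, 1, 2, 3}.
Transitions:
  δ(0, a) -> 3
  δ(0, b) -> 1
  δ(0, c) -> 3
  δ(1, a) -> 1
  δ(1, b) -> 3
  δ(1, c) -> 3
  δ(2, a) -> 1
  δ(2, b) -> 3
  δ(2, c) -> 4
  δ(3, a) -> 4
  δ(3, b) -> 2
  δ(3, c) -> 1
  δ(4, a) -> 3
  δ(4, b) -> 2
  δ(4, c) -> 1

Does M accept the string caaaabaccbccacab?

accepted

0 --c--> 3
3 --a--> 4
4 --a--> 3
3 --a--> 4
4 --a--> 3
3 --b--> 2
2 --a--> 1
1 --c--> 3
3 --c--> 1
1 --b--> 3
3 --c--> 1
1 --c--> 3
3 --a--> 4
4 --c--> 1
1 --a--> 1
1 --b--> 3
End in state 3, which is an accepting state.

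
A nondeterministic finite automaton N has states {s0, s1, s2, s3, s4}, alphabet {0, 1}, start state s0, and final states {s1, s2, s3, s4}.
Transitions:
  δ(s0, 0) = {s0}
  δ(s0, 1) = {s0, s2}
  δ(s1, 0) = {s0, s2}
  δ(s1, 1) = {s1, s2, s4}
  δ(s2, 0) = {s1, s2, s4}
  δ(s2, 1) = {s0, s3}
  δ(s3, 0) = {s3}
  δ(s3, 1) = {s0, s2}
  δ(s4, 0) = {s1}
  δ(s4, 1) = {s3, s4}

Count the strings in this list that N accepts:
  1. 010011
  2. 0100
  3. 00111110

3

010011: accepted
0100: accepted
00111110: accepted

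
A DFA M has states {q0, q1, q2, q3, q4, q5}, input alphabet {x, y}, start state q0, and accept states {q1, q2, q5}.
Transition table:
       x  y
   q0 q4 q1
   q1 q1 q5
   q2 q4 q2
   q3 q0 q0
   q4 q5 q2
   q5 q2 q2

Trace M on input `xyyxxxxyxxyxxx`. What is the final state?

q2

q0 --x--> q4
q4 --y--> q2
q2 --y--> q2
q2 --x--> q4
q4 --x--> q5
q5 --x--> q2
q2 --x--> q4
q4 --y--> q2
q2 --x--> q4
q4 --x--> q5
q5 --y--> q2
q2 --x--> q4
q4 --x--> q5
q5 --x--> q2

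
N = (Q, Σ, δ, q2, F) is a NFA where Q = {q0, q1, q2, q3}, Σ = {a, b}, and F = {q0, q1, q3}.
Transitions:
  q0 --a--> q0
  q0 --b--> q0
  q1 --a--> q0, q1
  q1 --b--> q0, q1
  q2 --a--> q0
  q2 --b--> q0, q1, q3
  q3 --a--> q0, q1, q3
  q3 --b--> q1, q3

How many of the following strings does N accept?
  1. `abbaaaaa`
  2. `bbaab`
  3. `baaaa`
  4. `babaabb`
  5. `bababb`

`abbaaaaa`: accepted
`bbaab`: accepted
`baaaa`: accepted
`babaabb`: accepted
`bababb`: accepted

5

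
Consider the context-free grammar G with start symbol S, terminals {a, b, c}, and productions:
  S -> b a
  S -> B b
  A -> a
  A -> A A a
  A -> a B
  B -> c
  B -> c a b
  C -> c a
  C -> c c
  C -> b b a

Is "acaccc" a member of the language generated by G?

no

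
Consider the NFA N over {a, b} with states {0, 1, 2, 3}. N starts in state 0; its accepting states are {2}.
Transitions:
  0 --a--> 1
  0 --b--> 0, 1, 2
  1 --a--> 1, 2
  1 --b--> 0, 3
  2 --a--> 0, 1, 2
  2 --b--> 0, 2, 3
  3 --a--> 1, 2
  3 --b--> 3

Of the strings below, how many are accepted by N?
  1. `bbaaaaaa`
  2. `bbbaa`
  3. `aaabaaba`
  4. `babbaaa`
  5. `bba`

5

`bbaaaaaa`: accepted
`bbbaa`: accepted
`aaabaaba`: accepted
`babbaaa`: accepted
`bba`: accepted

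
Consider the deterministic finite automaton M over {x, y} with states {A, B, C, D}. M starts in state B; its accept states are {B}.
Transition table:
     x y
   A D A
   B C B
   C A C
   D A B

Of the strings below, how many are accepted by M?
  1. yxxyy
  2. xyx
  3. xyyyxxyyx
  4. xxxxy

yxxyy: rejected
xyx: rejected
xyyyxxyyx: rejected
xxxxy: rejected

0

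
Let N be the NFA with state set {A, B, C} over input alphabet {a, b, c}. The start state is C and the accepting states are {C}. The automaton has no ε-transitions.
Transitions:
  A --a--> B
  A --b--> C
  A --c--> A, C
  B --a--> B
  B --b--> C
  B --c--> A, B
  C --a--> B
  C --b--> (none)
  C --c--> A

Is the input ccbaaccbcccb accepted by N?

accepted

Start: {C}
read c: {A}
read c: {A, C}
read b: {C}
read a: {B}
read a: {B}
read c: {A, B}
read c: {A, B, C}
read b: {C}
read c: {A}
read c: {A, C}
read c: {A, C}
read b: {C}
Reachable ∩ accepting = {C} — nonempty.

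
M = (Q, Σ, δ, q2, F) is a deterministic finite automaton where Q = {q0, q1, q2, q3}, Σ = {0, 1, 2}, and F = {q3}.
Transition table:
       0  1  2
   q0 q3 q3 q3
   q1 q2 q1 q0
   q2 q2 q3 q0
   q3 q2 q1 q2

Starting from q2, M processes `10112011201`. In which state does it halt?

q1

q2 --1--> q3
q3 --0--> q2
q2 --1--> q3
q3 --1--> q1
q1 --2--> q0
q0 --0--> q3
q3 --1--> q1
q1 --1--> q1
q1 --2--> q0
q0 --0--> q3
q3 --1--> q1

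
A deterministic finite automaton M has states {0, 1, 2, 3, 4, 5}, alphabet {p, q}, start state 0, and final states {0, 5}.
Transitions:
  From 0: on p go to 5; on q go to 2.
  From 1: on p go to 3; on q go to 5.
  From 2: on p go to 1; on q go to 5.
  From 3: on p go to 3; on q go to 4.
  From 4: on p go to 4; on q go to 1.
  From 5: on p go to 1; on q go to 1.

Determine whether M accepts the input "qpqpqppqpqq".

0 --q--> 2
2 --p--> 1
1 --q--> 5
5 --p--> 1
1 --q--> 5
5 --p--> 1
1 --p--> 3
3 --q--> 4
4 --p--> 4
4 --q--> 1
1 --q--> 5
End in state 5, which is an accepting state.

accepted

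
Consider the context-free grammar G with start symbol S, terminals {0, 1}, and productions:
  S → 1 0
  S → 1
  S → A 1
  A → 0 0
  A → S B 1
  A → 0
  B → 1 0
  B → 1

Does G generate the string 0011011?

yes

S ⇒ A1 ⇒ SB11 ⇒ A1B11 ⇒ 001B11 ⇒ 0011011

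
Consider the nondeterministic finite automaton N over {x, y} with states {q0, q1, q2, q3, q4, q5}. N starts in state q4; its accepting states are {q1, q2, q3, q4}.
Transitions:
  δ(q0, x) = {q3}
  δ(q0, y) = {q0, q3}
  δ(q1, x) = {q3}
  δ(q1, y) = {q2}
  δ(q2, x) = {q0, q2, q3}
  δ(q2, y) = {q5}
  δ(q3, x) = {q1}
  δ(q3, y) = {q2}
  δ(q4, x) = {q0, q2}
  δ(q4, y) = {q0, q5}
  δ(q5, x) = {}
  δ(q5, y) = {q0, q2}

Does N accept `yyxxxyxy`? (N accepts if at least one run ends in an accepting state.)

accepted

Start: {q4}
read y: {q0, q5}
read y: {q0, q2, q3}
read x: {q0, q1, q2, q3}
read x: {q0, q1, q2, q3}
read x: {q0, q1, q2, q3}
read y: {q0, q2, q3, q5}
read x: {q0, q1, q2, q3}
read y: {q0, q2, q3, q5}
Reachable ∩ accepting = {q2, q3} — nonempty.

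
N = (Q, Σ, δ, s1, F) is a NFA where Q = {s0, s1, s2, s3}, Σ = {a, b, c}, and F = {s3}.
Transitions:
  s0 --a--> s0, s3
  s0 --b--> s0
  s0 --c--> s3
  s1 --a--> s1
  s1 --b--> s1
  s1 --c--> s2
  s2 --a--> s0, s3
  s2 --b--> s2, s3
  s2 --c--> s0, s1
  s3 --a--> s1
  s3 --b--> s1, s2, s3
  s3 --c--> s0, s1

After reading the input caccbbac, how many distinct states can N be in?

4

Start: {s1}
read c: {s2}
read a: {s0, s3}
read c: {s0, s1, s3}
read c: {s0, s1, s2, s3}
read b: {s0, s1, s2, s3}
read b: {s0, s1, s2, s3}
read a: {s0, s1, s3}
read c: {s0, s1, s2, s3}
Final reachable set {s0, s1, s2, s3} has 4 states.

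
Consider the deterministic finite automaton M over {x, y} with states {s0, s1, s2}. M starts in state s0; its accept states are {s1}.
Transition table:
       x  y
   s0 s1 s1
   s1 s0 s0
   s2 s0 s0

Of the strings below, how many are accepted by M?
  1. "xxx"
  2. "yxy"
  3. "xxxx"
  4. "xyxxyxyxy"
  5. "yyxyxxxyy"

4

"xxx": accepted
"yxy": accepted
"xxxx": rejected
"xyxxyxyxy": accepted
"yyxyxxxyy": accepted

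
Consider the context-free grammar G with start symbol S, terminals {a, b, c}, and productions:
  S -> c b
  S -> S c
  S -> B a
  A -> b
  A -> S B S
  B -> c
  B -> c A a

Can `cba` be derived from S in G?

no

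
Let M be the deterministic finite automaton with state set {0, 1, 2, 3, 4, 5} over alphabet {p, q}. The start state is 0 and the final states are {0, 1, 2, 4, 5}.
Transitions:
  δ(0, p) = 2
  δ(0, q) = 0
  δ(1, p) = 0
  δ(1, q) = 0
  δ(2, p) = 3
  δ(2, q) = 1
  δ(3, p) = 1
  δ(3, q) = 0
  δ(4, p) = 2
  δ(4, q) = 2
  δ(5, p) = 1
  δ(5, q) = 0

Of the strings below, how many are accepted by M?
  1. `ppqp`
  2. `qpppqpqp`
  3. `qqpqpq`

`ppqp`: accepted
`qpppqpqp`: accepted
`qqpqpq`: accepted

3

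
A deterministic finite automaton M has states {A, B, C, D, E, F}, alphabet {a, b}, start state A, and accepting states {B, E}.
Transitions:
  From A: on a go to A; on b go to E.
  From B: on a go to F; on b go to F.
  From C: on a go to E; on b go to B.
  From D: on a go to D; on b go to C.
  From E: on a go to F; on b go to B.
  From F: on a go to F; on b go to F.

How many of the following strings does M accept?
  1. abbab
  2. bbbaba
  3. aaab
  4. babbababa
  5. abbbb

1

abbab: rejected
bbbaba: rejected
aaab: accepted
babbababa: rejected
abbbb: rejected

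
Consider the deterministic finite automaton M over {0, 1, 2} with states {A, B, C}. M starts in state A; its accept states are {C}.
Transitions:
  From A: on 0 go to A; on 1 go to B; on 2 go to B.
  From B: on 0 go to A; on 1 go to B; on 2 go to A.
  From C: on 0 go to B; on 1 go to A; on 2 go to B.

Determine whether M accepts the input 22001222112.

A --2--> B
B --2--> A
A --0--> A
A --0--> A
A --1--> B
B --2--> A
A --2--> B
B --2--> A
A --1--> B
B --1--> B
B --2--> A
End in state A, which is not an accepting state.

rejected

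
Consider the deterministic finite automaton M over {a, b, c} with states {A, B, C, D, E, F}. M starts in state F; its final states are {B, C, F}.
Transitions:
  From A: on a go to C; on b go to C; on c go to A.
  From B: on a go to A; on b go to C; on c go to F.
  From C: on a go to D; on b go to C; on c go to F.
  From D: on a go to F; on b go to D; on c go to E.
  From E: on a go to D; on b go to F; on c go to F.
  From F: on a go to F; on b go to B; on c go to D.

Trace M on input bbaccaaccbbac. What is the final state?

F --b--> B
B --b--> C
C --a--> D
D --c--> E
E --c--> F
F --a--> F
F --a--> F
F --c--> D
D --c--> E
E --b--> F
F --b--> B
B --a--> A
A --c--> A

A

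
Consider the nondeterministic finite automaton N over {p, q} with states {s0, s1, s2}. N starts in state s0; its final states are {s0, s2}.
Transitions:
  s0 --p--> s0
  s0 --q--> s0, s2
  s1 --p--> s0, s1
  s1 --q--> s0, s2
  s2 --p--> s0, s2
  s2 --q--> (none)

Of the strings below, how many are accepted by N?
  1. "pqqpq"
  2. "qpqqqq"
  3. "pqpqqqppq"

"pqqpq": accepted
"qpqqqq": accepted
"pqpqqqppq": accepted

3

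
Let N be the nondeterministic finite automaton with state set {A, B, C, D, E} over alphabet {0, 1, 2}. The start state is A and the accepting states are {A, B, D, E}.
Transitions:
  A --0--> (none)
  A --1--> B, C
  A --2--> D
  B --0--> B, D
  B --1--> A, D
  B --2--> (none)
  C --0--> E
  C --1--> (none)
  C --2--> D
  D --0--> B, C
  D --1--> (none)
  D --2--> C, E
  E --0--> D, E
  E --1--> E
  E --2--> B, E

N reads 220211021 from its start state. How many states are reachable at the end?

3

Start: {A}
read 2: {D}
read 2: {C, E}
read 0: {D, E}
read 2: {B, C, E}
read 1: {A, D, E}
read 1: {B, C, E}
read 0: {B, D, E}
read 2: {B, C, E}
read 1: {A, D, E}
Final reachable set {A, D, E} has 3 states.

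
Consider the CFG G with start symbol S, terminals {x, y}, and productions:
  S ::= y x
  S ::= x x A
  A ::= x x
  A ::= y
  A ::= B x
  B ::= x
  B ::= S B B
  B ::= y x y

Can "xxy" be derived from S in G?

yes

S ⇒ xxA ⇒ xxy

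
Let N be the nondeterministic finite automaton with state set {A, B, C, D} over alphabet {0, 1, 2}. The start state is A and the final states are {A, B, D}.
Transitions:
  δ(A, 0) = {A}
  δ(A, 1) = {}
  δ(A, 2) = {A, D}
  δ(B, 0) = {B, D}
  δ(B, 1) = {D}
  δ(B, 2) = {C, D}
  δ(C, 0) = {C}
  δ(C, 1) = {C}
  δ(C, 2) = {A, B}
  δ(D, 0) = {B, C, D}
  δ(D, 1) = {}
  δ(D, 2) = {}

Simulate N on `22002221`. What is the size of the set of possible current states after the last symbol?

2

Start: {A}
read 2: {A, D}
read 2: {A, D}
read 0: {A, B, C, D}
read 0: {A, B, C, D}
read 2: {A, B, C, D}
read 2: {A, B, C, D}
read 2: {A, B, C, D}
read 1: {C, D}
Final reachable set {C, D} has 2 states.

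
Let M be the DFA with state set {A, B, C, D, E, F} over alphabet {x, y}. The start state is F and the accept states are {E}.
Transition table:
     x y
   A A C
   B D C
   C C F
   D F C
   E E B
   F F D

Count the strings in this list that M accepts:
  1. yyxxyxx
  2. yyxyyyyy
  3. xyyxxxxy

0

yyxxyxx: rejected
yyxyyyyy: rejected
xyyxxxxy: rejected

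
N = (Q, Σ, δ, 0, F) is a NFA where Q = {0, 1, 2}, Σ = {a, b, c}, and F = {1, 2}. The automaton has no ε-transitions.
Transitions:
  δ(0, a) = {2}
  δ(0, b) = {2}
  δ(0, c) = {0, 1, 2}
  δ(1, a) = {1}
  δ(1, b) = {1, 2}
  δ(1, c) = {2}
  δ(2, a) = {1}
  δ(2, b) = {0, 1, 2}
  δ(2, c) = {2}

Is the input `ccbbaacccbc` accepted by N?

Start: {0}
read c: {0, 1, 2}
read c: {0, 1, 2}
read b: {0, 1, 2}
read b: {0, 1, 2}
read a: {1, 2}
read a: {1}
read c: {2}
read c: {2}
read c: {2}
read b: {0, 1, 2}
read c: {0, 1, 2}
Reachable ∩ accepting = {1, 2} — nonempty.

accepted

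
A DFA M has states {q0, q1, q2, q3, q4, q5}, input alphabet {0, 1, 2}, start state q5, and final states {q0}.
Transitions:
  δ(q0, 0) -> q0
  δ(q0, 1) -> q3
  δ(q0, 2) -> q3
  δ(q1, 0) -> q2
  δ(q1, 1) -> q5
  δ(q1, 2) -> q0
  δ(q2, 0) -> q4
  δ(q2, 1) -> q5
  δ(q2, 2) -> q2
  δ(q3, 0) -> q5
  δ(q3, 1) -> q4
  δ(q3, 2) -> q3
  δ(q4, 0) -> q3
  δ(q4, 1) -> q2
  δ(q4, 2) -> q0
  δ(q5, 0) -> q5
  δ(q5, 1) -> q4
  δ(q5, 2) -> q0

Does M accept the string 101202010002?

q5 --1--> q4
q4 --0--> q3
q3 --1--> q4
q4 --2--> q0
q0 --0--> q0
q0 --2--> q3
q3 --0--> q5
q5 --1--> q4
q4 --0--> q3
q3 --0--> q5
q5 --0--> q5
q5 --2--> q0
End in state q0, which is an accepting state.

accepted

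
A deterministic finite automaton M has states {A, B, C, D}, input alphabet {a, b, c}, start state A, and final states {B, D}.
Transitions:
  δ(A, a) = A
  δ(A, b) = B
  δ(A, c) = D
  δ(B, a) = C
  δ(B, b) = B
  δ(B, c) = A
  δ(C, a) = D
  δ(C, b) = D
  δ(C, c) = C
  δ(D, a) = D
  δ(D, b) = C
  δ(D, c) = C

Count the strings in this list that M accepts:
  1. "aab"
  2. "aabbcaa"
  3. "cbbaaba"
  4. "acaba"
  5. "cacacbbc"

3

"aab": accepted
"aabbcaa": rejected
"cbbaaba": accepted
"acaba": accepted
"cacacbbc": rejected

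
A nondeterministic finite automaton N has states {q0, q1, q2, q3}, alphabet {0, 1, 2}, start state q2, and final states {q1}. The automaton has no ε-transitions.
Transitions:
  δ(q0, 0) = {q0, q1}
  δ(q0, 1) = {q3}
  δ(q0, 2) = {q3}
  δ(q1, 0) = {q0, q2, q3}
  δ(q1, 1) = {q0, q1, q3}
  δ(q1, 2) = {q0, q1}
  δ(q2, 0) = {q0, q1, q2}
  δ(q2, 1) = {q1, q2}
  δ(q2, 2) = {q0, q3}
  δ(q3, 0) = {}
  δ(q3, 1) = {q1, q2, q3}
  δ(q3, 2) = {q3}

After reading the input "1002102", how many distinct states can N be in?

3

Start: {q2}
read 1: {q1, q2}
read 0: {q0, q1, q2, q3}
read 0: {q0, q1, q2, q3}
read 2: {q0, q1, q3}
read 1: {q0, q1, q2, q3}
read 0: {q0, q1, q2, q3}
read 2: {q0, q1, q3}
Final reachable set {q0, q1, q3} has 3 states.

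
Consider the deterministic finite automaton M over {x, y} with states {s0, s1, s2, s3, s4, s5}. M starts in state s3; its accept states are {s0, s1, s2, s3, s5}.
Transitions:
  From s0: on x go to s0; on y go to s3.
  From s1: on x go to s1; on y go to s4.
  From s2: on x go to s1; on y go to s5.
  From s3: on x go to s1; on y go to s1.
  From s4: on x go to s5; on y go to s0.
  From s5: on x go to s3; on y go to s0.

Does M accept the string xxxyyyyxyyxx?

accepted

s3 --x--> s1
s1 --x--> s1
s1 --x--> s1
s1 --y--> s4
s4 --y--> s0
s0 --y--> s3
s3 --y--> s1
s1 --x--> s1
s1 --y--> s4
s4 --y--> s0
s0 --x--> s0
s0 --x--> s0
End in state s0, which is an accepting state.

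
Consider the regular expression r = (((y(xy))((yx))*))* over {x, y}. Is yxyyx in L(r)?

yes

Split into 1 piece yxyyx; each matches ((y(xy))((yx))*).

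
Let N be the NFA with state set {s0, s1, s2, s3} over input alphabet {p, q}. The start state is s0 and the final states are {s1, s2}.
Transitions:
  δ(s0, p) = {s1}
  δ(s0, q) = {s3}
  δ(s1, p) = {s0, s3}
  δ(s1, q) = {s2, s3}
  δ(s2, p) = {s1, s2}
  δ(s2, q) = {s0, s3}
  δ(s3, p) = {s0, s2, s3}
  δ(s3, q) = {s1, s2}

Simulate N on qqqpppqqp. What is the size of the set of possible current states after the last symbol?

4

Start: {s0}
read q: {s3}
read q: {s1, s2}
read q: {s0, s2, s3}
read p: {s0, s1, s2, s3}
read p: {s0, s1, s2, s3}
read p: {s0, s1, s2, s3}
read q: {s0, s1, s2, s3}
read q: {s0, s1, s2, s3}
read p: {s0, s1, s2, s3}
Final reachable set {s0, s1, s2, s3} has 4 states.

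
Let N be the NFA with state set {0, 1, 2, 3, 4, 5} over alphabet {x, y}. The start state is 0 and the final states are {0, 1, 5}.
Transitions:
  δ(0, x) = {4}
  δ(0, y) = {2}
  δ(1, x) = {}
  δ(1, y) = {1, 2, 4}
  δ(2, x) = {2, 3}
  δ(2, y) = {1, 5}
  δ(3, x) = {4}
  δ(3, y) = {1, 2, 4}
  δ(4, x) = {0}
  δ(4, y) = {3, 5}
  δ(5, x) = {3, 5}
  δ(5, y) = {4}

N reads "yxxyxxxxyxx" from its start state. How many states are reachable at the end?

5

Start: {0}
read y: {2}
read x: {2, 3}
read x: {2, 3, 4}
read y: {1, 2, 3, 4, 5}
read x: {0, 2, 3, 4, 5}
read x: {0, 2, 3, 4, 5}
read x: {0, 2, 3, 4, 5}
read x: {0, 2, 3, 4, 5}
read y: {1, 2, 3, 4, 5}
read x: {0, 2, 3, 4, 5}
read x: {0, 2, 3, 4, 5}
Final reachable set {0, 2, 3, 4, 5} has 5 states.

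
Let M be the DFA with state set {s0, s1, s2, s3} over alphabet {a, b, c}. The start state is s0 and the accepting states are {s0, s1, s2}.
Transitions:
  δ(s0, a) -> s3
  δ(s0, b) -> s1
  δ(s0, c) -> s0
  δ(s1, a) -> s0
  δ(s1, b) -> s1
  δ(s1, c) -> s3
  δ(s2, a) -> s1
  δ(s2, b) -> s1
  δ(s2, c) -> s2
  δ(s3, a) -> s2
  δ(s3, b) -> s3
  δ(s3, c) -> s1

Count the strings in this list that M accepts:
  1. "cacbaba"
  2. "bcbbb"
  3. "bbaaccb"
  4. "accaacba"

2

"cacbaba": accepted
"bcbbb": rejected
"bbaaccb": rejected
"accaacba": accepted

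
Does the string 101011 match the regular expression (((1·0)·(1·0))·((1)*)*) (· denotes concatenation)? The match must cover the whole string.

Split as 1010·11: ((1·0)·(1·0)) matches 1010 and ((1)*)* matches 11.

yes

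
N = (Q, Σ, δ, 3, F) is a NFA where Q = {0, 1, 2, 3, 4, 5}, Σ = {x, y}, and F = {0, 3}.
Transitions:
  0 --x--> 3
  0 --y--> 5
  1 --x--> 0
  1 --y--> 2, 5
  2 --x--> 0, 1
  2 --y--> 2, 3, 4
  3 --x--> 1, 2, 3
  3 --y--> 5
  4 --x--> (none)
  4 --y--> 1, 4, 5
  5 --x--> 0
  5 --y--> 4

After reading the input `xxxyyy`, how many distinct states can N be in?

5

Start: {3}
read x: {1, 2, 3}
read x: {0, 1, 2, 3}
read x: {0, 1, 2, 3}
read y: {2, 3, 4, 5}
read y: {1, 2, 3, 4, 5}
read y: {1, 2, 3, 4, 5}
Final reachable set {1, 2, 3, 4, 5} has 5 states.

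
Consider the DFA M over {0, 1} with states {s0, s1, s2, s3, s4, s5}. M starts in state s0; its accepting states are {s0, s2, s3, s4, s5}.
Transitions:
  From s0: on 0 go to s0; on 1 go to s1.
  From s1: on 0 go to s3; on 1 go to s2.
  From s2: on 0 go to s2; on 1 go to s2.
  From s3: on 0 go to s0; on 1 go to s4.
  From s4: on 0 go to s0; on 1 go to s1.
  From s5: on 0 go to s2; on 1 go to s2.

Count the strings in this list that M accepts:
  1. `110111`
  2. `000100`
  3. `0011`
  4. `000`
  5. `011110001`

5

`110111`: accepted
`000100`: accepted
`0011`: accepted
`000`: accepted
`011110001`: accepted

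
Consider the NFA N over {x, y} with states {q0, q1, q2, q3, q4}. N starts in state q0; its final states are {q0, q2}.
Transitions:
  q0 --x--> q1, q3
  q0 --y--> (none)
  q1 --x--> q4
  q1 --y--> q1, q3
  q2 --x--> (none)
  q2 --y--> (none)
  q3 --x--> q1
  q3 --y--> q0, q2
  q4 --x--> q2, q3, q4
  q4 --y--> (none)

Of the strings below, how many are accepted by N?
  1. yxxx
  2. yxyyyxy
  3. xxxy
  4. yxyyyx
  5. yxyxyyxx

yxxx: rejected
yxyyyxy: rejected
xxxy: accepted
yxyyyx: rejected
yxyxyyxx: rejected

1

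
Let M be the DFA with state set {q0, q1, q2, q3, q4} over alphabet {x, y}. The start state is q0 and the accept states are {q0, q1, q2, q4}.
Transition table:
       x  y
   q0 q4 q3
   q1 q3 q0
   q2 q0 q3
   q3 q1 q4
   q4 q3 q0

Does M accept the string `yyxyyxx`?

rejected

q0 --y--> q3
q3 --y--> q4
q4 --x--> q3
q3 --y--> q4
q4 --y--> q0
q0 --x--> q4
q4 --x--> q3
End in state q3, which is not an accepting state.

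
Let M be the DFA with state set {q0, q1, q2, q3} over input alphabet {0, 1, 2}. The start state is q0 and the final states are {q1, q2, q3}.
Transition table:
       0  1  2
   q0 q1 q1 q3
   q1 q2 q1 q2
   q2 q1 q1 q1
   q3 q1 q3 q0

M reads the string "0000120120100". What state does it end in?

q1

q0 --0--> q1
q1 --0--> q2
q2 --0--> q1
q1 --0--> q2
q2 --1--> q1
q1 --2--> q2
q2 --0--> q1
q1 --1--> q1
q1 --2--> q2
q2 --0--> q1
q1 --1--> q1
q1 --0--> q2
q2 --0--> q1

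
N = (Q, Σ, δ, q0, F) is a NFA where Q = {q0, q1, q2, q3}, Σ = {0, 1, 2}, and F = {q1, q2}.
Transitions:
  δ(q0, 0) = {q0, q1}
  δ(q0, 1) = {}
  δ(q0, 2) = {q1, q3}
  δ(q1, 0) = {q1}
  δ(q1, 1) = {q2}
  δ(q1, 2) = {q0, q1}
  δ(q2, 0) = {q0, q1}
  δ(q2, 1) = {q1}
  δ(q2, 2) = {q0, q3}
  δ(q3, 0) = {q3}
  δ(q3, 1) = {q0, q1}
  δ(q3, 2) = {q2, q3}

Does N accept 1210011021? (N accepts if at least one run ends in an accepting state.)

Start: {q0}
read 1: {}
The reachable set is empty and stays empty for the remaining 9 symbols.
Reachable ∩ accepting = {} — empty.

rejected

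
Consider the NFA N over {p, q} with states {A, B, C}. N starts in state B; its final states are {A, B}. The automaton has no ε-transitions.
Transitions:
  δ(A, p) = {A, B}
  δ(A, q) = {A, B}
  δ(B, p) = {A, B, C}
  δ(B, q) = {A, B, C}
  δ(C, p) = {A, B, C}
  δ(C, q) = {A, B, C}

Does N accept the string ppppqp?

accepted

Start: {B}
read p: {A, B, C}
read p: {A, B, C}
read p: {A, B, C}
read p: {A, B, C}
read q: {A, B, C}
read p: {A, B, C}
Reachable ∩ accepting = {A, B} — nonempty.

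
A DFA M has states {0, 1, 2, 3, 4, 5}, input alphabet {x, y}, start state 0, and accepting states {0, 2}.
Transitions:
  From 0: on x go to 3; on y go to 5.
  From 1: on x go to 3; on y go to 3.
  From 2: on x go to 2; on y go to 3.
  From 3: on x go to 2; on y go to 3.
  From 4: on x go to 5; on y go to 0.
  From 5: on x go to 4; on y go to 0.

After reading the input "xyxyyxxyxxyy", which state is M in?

0 --x--> 3
3 --y--> 3
3 --x--> 2
2 --y--> 3
3 --y--> 3
3 --x--> 2
2 --x--> 2
2 --y--> 3
3 --x--> 2
2 --x--> 2
2 --y--> 3
3 --y--> 3

3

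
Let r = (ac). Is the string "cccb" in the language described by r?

No split of cccb into u·v has a matching u and c matching v.

no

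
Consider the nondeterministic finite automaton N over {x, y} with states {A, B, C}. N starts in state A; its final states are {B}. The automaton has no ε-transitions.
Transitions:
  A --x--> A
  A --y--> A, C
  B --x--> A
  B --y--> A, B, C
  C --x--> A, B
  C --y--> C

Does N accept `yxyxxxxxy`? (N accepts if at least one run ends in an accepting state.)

rejected

Start: {A}
read y: {A, C}
read x: {A, B}
read y: {A, B, C}
read x: {A, B}
read x: {A}
read x: {A}
read x: {A}
read x: {A}
read y: {A, C}
Reachable ∩ accepting = {} — empty.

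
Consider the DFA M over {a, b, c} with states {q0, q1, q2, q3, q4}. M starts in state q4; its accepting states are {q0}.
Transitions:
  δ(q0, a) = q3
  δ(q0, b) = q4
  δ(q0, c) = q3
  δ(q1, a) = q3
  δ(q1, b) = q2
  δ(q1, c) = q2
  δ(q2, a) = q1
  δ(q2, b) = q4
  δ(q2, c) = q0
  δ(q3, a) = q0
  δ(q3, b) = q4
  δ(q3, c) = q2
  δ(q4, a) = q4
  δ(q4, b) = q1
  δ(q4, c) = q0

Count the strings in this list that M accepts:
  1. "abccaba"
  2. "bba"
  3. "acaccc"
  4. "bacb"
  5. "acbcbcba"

"abccaba": rejected
"bba": rejected
"acaccc": rejected
"bacb": rejected
"acbcbcba": rejected

0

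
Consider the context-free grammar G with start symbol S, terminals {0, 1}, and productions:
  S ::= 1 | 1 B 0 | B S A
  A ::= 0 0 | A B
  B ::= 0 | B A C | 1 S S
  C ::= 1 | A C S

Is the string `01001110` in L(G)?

yes

S ⇒ BSA ⇒ 0SA ⇒ 01A ⇒ 01AB ⇒ 01ABB ⇒ 0100BB ⇒ 01001SSB ⇒ 010011SB ⇒ 0100111B ⇒ 01001110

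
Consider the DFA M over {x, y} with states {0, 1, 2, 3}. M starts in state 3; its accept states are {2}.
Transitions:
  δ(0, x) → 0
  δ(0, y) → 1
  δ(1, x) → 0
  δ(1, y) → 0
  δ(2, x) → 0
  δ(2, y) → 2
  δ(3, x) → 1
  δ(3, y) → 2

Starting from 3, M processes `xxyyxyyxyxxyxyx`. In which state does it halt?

0

3 --x--> 1
1 --x--> 0
0 --y--> 1
1 --y--> 0
0 --x--> 0
0 --y--> 1
1 --y--> 0
0 --x--> 0
0 --y--> 1
1 --x--> 0
0 --x--> 0
0 --y--> 1
1 --x--> 0
0 --y--> 1
1 --x--> 0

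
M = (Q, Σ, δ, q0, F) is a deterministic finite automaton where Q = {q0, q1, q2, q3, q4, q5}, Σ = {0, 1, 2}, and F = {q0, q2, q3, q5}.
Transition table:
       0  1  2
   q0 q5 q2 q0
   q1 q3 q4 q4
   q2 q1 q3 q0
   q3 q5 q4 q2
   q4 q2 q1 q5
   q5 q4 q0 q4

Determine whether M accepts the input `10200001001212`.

rejected

q0 --1--> q2
q2 --0--> q1
q1 --2--> q4
q4 --0--> q2
q2 --0--> q1
q1 --0--> q3
q3 --0--> q5
q5 --1--> q0
q0 --0--> q5
q5 --0--> q4
q4 --1--> q1
q1 --2--> q4
q4 --1--> q1
q1 --2--> q4
End in state q4, which is not an accepting state.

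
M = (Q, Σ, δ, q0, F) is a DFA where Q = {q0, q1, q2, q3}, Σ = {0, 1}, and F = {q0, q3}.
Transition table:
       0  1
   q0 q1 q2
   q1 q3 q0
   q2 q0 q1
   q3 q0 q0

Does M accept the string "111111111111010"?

rejected

q0 --1--> q2
q2 --1--> q1
q1 --1--> q0
q0 --1--> q2
q2 --1--> q1
q1 --1--> q0
q0 --1--> q2
q2 --1--> q1
q1 --1--> q0
q0 --1--> q2
q2 --1--> q1
q1 --1--> q0
q0 --0--> q1
q1 --1--> q0
q0 --0--> q1
End in state q1, which is not an accepting state.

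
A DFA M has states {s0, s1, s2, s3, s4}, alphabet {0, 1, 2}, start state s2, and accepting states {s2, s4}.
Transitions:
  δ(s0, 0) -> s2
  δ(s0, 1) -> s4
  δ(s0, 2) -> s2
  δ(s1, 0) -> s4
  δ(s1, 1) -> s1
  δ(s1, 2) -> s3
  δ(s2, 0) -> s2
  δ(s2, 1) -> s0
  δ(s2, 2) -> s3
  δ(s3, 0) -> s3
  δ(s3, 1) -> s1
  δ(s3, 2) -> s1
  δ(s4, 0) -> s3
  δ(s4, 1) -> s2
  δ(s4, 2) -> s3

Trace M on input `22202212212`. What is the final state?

s3

s2 --2--> s3
s3 --2--> s1
s1 --2--> s3
s3 --0--> s3
s3 --2--> s1
s1 --2--> s3
s3 --1--> s1
s1 --2--> s3
s3 --2--> s1
s1 --1--> s1
s1 --2--> s3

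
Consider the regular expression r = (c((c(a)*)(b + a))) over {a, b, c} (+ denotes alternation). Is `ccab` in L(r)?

yes

Split as c·cab: c matches c and ((c(a)*)(b+a)) matches cab.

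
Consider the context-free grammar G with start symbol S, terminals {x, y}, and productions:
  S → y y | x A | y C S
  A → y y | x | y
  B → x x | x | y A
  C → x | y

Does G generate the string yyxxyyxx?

no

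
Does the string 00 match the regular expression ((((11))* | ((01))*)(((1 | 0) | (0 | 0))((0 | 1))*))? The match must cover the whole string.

yes

Split as ε·00: (((11))*|((01))*) matches ε and (((1|0)|(0|0))((0|1))*) matches 00.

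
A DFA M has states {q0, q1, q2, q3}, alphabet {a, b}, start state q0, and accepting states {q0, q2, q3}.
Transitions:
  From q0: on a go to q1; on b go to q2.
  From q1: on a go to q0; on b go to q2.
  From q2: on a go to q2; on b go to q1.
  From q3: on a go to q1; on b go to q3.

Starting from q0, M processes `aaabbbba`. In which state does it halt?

q0 --a--> q1
q1 --a--> q0
q0 --a--> q1
q1 --b--> q2
q2 --b--> q1
q1 --b--> q2
q2 --b--> q1
q1 --a--> q0

q0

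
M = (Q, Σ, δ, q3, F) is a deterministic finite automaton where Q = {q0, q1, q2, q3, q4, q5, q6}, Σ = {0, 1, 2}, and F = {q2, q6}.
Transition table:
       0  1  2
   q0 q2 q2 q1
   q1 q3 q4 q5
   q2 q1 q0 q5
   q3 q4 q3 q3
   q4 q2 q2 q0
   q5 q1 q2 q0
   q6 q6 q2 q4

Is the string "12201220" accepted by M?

accepted

q3 --1--> q3
q3 --2--> q3
q3 --2--> q3
q3 --0--> q4
q4 --1--> q2
q2 --2--> q5
q5 --2--> q0
q0 --0--> q2
End in state q2, which is an accepting state.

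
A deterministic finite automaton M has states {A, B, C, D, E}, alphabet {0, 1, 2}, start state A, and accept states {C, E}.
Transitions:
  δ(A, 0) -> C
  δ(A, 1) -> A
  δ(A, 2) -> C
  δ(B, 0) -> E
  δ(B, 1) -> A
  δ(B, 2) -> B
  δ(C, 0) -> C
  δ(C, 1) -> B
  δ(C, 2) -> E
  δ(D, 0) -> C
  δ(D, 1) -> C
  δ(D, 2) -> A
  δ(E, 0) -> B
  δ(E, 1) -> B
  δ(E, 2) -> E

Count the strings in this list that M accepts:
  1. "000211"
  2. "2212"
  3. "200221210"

"000211": rejected
"2212": rejected
"200221210": accepted

1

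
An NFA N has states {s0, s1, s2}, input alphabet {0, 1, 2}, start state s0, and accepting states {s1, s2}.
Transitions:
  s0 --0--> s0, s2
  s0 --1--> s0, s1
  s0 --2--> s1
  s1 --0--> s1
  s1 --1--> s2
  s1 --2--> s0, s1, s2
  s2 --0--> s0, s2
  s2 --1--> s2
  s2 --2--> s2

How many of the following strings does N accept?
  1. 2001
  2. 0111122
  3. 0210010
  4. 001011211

4

2001: accepted
0111122: accepted
0210010: accepted
001011211: accepted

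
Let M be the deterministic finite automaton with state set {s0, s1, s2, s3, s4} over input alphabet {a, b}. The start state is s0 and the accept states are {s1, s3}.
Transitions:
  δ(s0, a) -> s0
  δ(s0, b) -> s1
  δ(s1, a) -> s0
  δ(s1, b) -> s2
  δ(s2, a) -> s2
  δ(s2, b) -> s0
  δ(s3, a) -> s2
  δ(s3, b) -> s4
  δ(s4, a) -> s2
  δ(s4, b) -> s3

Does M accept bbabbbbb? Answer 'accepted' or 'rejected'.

accepted

s0 --b--> s1
s1 --b--> s2
s2 --a--> s2
s2 --b--> s0
s0 --b--> s1
s1 --b--> s2
s2 --b--> s0
s0 --b--> s1
End in state s1, which is an accepting state.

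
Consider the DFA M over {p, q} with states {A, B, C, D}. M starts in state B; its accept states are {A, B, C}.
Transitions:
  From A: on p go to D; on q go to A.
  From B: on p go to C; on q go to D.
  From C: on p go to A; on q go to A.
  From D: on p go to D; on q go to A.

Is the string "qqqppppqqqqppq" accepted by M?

B --q--> D
D --q--> A
A --q--> A
A --p--> D
D --p--> D
D --p--> D
D --p--> D
D --q--> A
A --q--> A
A --q--> A
A --q--> A
A --p--> D
D --p--> D
D --q--> A
End in state A, which is an accepting state.

accepted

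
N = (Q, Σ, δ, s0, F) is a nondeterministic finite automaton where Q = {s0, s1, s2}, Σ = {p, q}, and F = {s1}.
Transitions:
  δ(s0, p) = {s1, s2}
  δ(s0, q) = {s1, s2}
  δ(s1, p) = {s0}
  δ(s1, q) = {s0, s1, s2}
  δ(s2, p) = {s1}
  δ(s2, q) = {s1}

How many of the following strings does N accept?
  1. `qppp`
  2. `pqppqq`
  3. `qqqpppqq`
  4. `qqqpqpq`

`qppp`: accepted
`pqppqq`: accepted
`qqqpppqq`: accepted
`qqqpqpq`: accepted

4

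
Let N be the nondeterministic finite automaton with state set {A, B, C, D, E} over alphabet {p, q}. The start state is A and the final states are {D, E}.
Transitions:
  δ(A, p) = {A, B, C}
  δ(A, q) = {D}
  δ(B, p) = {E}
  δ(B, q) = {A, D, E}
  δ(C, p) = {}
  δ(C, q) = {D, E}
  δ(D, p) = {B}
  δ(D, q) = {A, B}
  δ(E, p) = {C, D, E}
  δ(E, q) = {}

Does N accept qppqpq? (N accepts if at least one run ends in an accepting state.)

rejected

Start: {A}
read q: {D}
read p: {B}
read p: {E}
read q: {}
The reachable set is empty and stays empty for the remaining 2 symbols.
Reachable ∩ accepting = {} — empty.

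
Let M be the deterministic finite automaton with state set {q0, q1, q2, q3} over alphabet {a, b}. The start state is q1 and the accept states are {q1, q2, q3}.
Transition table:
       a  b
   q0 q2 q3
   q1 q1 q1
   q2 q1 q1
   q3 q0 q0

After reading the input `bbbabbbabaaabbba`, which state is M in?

q1 --b--> q1
q1 --b--> q1
q1 --b--> q1
q1 --a--> q1
q1 --b--> q1
q1 --b--> q1
q1 --b--> q1
q1 --a--> q1
q1 --b--> q1
q1 --a--> q1
q1 --a--> q1
q1 --a--> q1
q1 --b--> q1
q1 --b--> q1
q1 --b--> q1
q1 --a--> q1

q1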